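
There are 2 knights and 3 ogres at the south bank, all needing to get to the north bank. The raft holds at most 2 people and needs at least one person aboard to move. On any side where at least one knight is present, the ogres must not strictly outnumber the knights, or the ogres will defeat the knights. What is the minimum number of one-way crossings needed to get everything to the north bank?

impossible

The ogres already outnumber the knights at the south bank before anyone moves, so the starting position itself is disallowed.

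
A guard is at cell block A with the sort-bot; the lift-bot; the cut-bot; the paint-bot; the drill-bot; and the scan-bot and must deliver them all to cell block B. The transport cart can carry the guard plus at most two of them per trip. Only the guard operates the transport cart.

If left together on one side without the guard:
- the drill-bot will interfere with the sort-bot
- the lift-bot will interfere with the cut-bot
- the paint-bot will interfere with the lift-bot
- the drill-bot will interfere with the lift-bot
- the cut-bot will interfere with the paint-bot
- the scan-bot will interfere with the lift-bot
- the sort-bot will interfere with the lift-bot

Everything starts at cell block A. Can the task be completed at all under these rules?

No

Whatever the first load, the items left behind include a forbidden pair without the guard. No opening move is safe, so no plan exists.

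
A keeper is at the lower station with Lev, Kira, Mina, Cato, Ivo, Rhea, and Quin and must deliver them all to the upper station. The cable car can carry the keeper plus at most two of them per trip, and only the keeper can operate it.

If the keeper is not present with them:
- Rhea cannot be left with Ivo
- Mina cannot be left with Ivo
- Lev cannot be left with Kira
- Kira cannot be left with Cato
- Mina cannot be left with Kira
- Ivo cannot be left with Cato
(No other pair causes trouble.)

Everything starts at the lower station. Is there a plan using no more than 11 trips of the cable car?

Yes

Yes — this plan uses 9 crossings (≤ 11):
1. Keeper goes to the upper station with Ivo and Kira.  [the lower station: Cato, Lev, Mina, Quin, Rhea | the upper station: Ivo, Kira]
2. Keeper goes back to the lower station alone.  [the lower station: Cato, Lev, Mina, Quin, Rhea | the upper station: Ivo, Kira]
3. Keeper goes to the upper station with Lev.  [the lower station: Cato, Mina, Quin, Rhea | the upper station: Ivo, Kira, Lev]
4. Keeper goes back to the lower station with Kira.  [the lower station: Cato, Kira, Mina, Quin, Rhea | the upper station: Ivo, Lev]
5. Keeper goes to the upper station with Cato and Mina.  [the lower station: Kira, Quin, Rhea | the upper station: Cato, Ivo, Lev, Mina]
6. Keeper goes back to the lower station with Ivo.  [the lower station: Ivo, Kira, Quin, Rhea | the upper station: Cato, Lev, Mina]
7. Keeper goes to the upper station with Quin and Rhea.  [the lower station: Ivo, Kira | the upper station: Cato, Lev, Mina, Quin, Rhea]
8. Keeper goes back to the lower station alone.  [the lower station: Ivo, Kira | the upper station: Cato, Lev, Mina, Quin, Rhea]
9. Keeper goes to the upper station with Ivo and Kira.  [the lower station: — | the upper station: Cato, Ivo, Kira, Lev, Mina, Quin, Rhea]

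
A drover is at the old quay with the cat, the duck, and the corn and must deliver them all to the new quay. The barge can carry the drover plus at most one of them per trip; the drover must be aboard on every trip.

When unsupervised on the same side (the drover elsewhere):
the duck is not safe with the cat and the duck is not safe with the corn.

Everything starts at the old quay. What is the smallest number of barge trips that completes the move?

Counting alone: the drover can take at most 1 across per trip to the new quay, so moving all 3 needs at least 3 loaded trips out, with a return between consecutive ones — at least 5 crossings.
The safety rule pushes this higher. Following every safe sequence of crossings, the most of the 3 that can be at the new quay as the barge arrives there on crossing 5 is 2 — never all 3.
So no plan with fewer than 7 crossings exists, and this one achieves 7:
1. Drover goes to the new quay with the duck.  [the old quay: the cat, the corn | the new quay: the duck]
2. Drover goes back to the old quay alone.  [the old quay: the cat, the corn | the new quay: the duck]
3. Drover goes to the new quay with the cat.  [the old quay: the corn | the new quay: the cat, the duck]
4. Drover goes back to the old quay with the duck.  [the old quay: the corn, the duck | the new quay: the cat]
5. Drover goes to the new quay with the corn.  [the old quay: the duck | the new quay: the cat, the corn]
6. Drover goes back to the old quay alone.  [the old quay: the duck | the new quay: the cat, the corn]
7. Drover goes to the new quay with the duck.  [the old quay: — | the new quay: the cat, the corn, the duck]

7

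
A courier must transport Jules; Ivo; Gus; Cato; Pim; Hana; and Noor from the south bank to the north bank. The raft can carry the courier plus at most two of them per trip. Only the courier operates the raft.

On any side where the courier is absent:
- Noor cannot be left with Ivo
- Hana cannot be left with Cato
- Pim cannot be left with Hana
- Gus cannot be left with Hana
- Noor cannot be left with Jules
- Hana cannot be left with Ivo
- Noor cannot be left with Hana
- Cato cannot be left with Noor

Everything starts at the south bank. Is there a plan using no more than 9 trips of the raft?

Counting alone: the courier can take at most 2 across per trip to the north bank, so moving all 7 needs at least 4 loaded trips out, with a return between consecutive ones — at least 7 crossings.
The safety rule pushes this higher. Following every safe sequence of crossings, the most of the 7 that can be at the north bank as the raft arrives there on crossings 7, 9 is 5, 6 respectively — never all 7.
So the move cannot be finished within 9 crossings. (The shortest complete plan takes 11:)
1. Courier goes to the north bank with Hana and Noor.
2. Courier goes back to the south bank with Hana.
3. Courier goes to the north bank with Hana and Jules.
4. Courier goes back to the south bank with Noor.
5. Courier goes to the north bank with Cato and Ivo.
6. Courier goes back to the south bank with Hana.
7. Courier goes to the north bank with Gus and Hana.
8. Courier goes back to the south bank with Hana.
9. Courier goes to the north bank with Hana and Pim.
10. Courier goes back to the south bank with Hana.
11. Courier goes to the north bank with Hana and Noor.

No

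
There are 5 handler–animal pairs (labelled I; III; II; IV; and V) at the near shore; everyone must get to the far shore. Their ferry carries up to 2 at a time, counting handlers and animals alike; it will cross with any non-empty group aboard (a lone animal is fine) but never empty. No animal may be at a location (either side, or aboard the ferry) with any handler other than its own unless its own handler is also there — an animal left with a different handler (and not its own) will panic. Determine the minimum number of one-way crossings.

impossible

Following every safe sequence of crossings from the start, the most of the 10 that can be at the far shore as the ferry arrives there on crossings 1, 3, 5, 7 is 2, 3, 4, 5 respectively; the best ever achieved is 5 of 10.
From crossing 9 on, no configuration arises that was not already reachable earlier: only 82 distinct safe configurations (who is on which side, and where the ferry is) can ever be reached, none of them has everyone across, and every continuation just revisits them. So no valid plan exists.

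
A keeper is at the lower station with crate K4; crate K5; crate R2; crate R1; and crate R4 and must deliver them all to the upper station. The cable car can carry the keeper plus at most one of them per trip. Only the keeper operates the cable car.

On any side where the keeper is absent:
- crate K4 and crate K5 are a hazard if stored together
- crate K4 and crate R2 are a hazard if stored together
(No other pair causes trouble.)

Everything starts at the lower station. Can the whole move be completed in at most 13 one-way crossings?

Yes — this plan uses 11 crossings (≤ 13):
1. Keeper goes to the upper station with crate K4.
2. Keeper goes back to the lower station alone.
3. Keeper goes to the upper station with crate K5.
4. Keeper goes back to the lower station with crate K4.
5. Keeper goes to the upper station with crate R2.
6. Keeper goes back to the lower station alone.
7. Keeper goes to the upper station with crate R1.
8. Keeper goes back to the lower station alone.
9. Keeper goes to the upper station with crate R4.
10. Keeper goes back to the lower station alone.
11. Keeper goes to the upper station with crate K4.

Yes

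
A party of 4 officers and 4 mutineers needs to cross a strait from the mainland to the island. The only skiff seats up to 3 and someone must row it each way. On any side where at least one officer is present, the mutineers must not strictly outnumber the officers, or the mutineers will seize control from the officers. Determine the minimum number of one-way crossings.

9

Counting alone: each trip to the island takes at most 3 across and each return brings at least 1 back, so after t trips out (and t−1 returns) at most 3t − (t−1) of the 8 are across; that first reaches 8 at t = 4, so at least 7 crossings are needed.
The safety rule pushes this higher. Following every safe sequence of crossings, the most of the 8 that can be at the island as the skiff arrives there on crossing 7 is 7 — never all 8.
So no plan with fewer than 9 crossings exists, and this one achieves 9:
1. 2 mutineers → the island.  (the mainland: 4O 2M; the island: 0O 2M)
2. 1 mutineer ← the mainland.  (the mainland: 4O 3M; the island: 0O 1M)
3. 3 mutineers → the island.  (the mainland: 4O 0M; the island: 0O 4M)
4. 1 mutineer ← the mainland.  (the mainland: 4O 1M; the island: 0O 3M)
5. 3 officers → the island.  (the mainland: 1O 1M; the island: 3O 3M)
6. 1 officer and 1 mutineer ← the mainland.  (the mainland: 2O 2M; the island: 2O 2M)
7. 2 officers → the island.  (the mainland: 0O 2M; the island: 4O 2M)
8. 1 mutineer ← the mainland.  (the mainland: 0O 3M; the island: 4O 1M)
9. 3 mutineers → the island.  (the mainland: 0O 0M; the island: 4O 4M)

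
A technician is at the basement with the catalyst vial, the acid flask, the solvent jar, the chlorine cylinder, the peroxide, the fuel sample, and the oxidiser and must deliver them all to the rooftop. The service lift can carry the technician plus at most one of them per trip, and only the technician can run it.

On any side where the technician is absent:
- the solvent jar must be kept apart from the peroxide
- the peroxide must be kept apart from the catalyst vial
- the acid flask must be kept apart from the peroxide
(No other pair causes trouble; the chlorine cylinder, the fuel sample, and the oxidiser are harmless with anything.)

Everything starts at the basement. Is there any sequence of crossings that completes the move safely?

No

Following every safe sequence of crossings from the start, the most of the 7 that can be at the rooftop as the service lift arrives there on crossings 1, 3, 5, 7, 9 is 1, 2, 3, 4, 5 respectively; the best ever achieved is 5 of 7.
From crossing 11 on, no configuration arises that was not already reachable earlier: only 72 distinct safe configurations (who is on which side, and where the service lift is) can ever be reached, none of them has everyone across, and every continuation just revisits them. So no valid plan exists.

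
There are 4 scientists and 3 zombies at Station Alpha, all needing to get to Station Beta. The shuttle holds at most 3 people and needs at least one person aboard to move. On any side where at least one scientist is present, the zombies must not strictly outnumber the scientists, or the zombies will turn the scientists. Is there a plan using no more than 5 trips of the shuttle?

Yes — this plan uses 5 crossings (≤ 5):
1. 3 zombies → Station Beta.  (Station Alpha: 4S 0Z; Station Beta: 0S 3Z)
2. 1 zombie ← Station Alpha.  (Station Alpha: 4S 1Z; Station Beta: 0S 2Z)
3. 3 scientists → Station Beta.  (Station Alpha: 1S 1Z; Station Beta: 3S 2Z)
4. 1 scientist ← Station Alpha.  (Station Alpha: 2S 1Z; Station Beta: 2S 2Z)
5. 2 scientists and 1 zombie → Station Beta.  (Station Alpha: 0S 0Z; Station Beta: 4S 3Z)

Yes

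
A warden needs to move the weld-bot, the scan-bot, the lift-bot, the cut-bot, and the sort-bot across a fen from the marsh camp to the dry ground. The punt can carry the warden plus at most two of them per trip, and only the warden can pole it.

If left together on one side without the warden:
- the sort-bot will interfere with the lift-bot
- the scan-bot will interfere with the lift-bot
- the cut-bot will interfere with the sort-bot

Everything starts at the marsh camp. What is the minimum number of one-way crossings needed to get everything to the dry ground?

Counting alone: the warden can take at most 2 across per trip to the dry ground, so moving all 5 needs at least 3 loaded trips out, with a return between consecutive ones — at least 5 crossings.
The plan below uses exactly 5 crossings, so it is optimal:
1. Warden goes to the dry ground with the scan-bot and the sort-bot.  [the marsh camp: the cut-bot, the lift-bot, the weld-bot | the dry ground: the scan-bot, the sort-bot]
2. Warden goes back to the marsh camp alone.  [the marsh camp: the cut-bot, the lift-bot, the weld-bot | the dry ground: the scan-bot, the sort-bot]
3. Warden goes to the dry ground with the weld-bot.  [the marsh camp: the cut-bot, the lift-bot | the dry ground: the scan-bot, the sort-bot, the weld-bot]
4. Warden goes back to the marsh camp alone.  [the marsh camp: the cut-bot, the lift-bot | the dry ground: the scan-bot, the sort-bot, the weld-bot]
5. Warden goes to the dry ground with the cut-bot and the lift-bot.  [the marsh camp: — | the dry ground: the cut-bot, the lift-bot, the scan-bot, the sort-bot, the weld-bot]

5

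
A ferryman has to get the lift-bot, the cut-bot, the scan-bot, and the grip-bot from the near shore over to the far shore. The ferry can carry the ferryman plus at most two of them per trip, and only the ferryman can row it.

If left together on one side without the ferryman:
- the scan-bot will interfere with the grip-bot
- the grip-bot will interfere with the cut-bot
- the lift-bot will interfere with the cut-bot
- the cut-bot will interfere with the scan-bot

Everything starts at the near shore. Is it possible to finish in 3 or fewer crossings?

Counting alone: the ferryman can take at most 2 across per trip to the far shore, so moving all 4 needs at least 2 loaded trips out, with a return between consecutive ones — at least 3 crossings.
The safety rule pushes this higher. Following every safe sequence of crossings, the most of the 4 that can be at the far shore as the ferry arrives there on crossing 3 is 3 — never all 4.
So the move cannot be finished within 3 crossings. (The shortest complete plan takes 5:)
1. Ferryman goes to the far shore with the cut-bot and the scan-bot.  [the near shore: the grip-bot, the lift-bot | the far shore: the cut-bot, the scan-bot]
2. Ferryman goes back to the near shore with the cut-bot.  [the near shore: the cut-bot, the grip-bot, the lift-bot | the far shore: the scan-bot]
3. Ferryman goes to the far shore with the cut-bot and the lift-bot.  [the near shore: the grip-bot | the far shore: the cut-bot, the lift-bot, the scan-bot]
4. Ferryman goes back to the near shore with the cut-bot.  [the near shore: the cut-bot, the grip-bot | the far shore: the lift-bot, the scan-bot]
5. Ferryman goes to the far shore with the cut-bot and the grip-bot.  [the near shore: — | the far shore: the cut-bot, the grip-bot, the lift-bot, the scan-bot]

No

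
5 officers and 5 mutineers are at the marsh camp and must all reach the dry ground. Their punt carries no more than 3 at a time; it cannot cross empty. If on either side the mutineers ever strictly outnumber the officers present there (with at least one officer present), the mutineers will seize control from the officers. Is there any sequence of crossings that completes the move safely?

Yes

1. 2 mutineers → the dry ground.  (the marsh camp: 5O 3M; the dry ground: 0O 2M)
2. 1 mutineer ← the marsh camp.  (the marsh camp: 5O 4M; the dry ground: 0O 1M)
3. 3 mutineers → the dry ground.  (the marsh camp: 5O 1M; the dry ground: 0O 4M)
4. 1 mutineer ← the marsh camp.  (the marsh camp: 5O 2M; the dry ground: 0O 3M)
5. 3 officers → the dry ground.  (the marsh camp: 2O 2M; the dry ground: 3O 3M)
6. 1 officer and 1 mutineer ← the marsh camp.  (the marsh camp: 3O 3M; the dry ground: 2O 2M)
7. 3 officers → the dry ground.  (the marsh camp: 0O 3M; the dry ground: 5O 2M)
8. 1 mutineer ← the marsh camp.  (the marsh camp: 0O 4M; the dry ground: 5O 1M)
9. 2 mutineers → the dry ground.  (the marsh camp: 0O 2M; the dry ground: 5O 3M)
10. 1 mutineer ← the marsh camp.  (the marsh camp: 0O 3M; the dry ground: 5O 2M)
11. 3 mutineers → the dry ground.  (the marsh camp: 0O 0M; the dry ground: 5O 5M)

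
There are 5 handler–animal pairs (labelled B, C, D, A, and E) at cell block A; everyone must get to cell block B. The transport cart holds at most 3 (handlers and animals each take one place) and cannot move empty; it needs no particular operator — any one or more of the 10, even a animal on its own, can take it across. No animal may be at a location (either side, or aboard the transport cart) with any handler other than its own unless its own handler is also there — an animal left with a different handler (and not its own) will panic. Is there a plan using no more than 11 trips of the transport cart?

Yes — this plan uses 11 crossings (≤ 11):
1. animal B and handler B cross → cell block B.
2. handler B crosses ← cell block A.
3. animal A, animal C, and animal D cross → cell block B.
4. animal B crosses ← cell block A.
5. handler A, handler C, and handler D cross → cell block B.
6. animal C and handler C cross ← cell block A.
7. handler B, handler C, and handler E cross → cell block B.
8. animal D crosses ← cell block A.
9. animal B and animal C cross → cell block B.
10. animal B crosses ← cell block A.
11. animal B, animal D, and animal E cross → cell block B.

Yes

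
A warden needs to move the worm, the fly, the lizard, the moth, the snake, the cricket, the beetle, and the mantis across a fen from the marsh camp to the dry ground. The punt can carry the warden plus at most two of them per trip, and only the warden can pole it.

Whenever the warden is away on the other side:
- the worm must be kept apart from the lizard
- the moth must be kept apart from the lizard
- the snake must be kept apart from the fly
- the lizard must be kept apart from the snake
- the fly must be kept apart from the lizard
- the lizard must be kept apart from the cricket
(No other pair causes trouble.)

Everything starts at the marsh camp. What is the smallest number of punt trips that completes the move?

Counting alone: the warden can take at most 2 across per trip to the dry ground, so moving all 8 needs at least 4 loaded trips out, with a return between consecutive ones — at least 7 crossings.
The safety rule pushes this higher. Following every safe sequence of crossings, the most of the 8 that can be at the dry ground as the punt arrives there on crossings 7, 9, 11 is 5, 6, 7 respectively — never all 8.
So no plan with fewer than 13 crossings exists, and this one achieves 13:
1. Warden goes to the dry ground with the fly and the lizard.  [the marsh camp: the beetle, the cricket, the mantis, the moth, the snake, the worm | the dry ground: the fly, the lizard]
2. Warden goes back to the marsh camp with the fly.  [the marsh camp: the beetle, the cricket, the fly, the mantis, the moth, the snake, the worm | the dry ground: the lizard]
3. Warden goes to the dry ground with the fly and the worm.  [the marsh camp: the beetle, the cricket, the mantis, the moth, the snake | the dry ground: the fly, the lizard, the worm]
4. Warden goes back to the marsh camp with the lizard.  [the marsh camp: the beetle, the cricket, the lizard, the mantis, the moth, the snake | the dry ground: the fly, the worm]
5. Warden goes to the dry ground with the lizard and the moth.  [the marsh camp: the beetle, the cricket, the mantis, the snake | the dry ground: the fly, the lizard, the moth, the worm]
6. Warden goes back to the marsh camp with the lizard.  [the marsh camp: the beetle, the cricket, the lizard, the mantis, the snake | the dry ground: the fly, the moth, the worm]
7. Warden goes to the dry ground with the cricket and the lizard.  [the marsh camp: the beetle, the mantis, the snake | the dry ground: the cricket, the fly, the lizard, the moth, the worm]
8. Warden goes back to the marsh camp with the lizard.  [the marsh camp: the beetle, the lizard, the mantis, the snake | the dry ground: the cricket, the fly, the moth, the worm]
9. Warden goes to the dry ground with the beetle and the lizard.  [the marsh camp: the mantis, the snake | the dry ground: the beetle, the cricket, the fly, the lizard, the moth, the worm]
10. Warden goes back to the marsh camp with the lizard.  [the marsh camp: the lizard, the mantis, the snake | the dry ground: the beetle, the cricket, the fly, the moth, the worm]
11. Warden goes to the dry ground with the lizard and the mantis.  [the marsh camp: the snake | the dry ground: the beetle, the cricket, the fly, the lizard, the mantis, the moth, the worm]
12. Warden goes back to the marsh camp with the lizard.  [the marsh camp: the lizard, the snake | the dry ground: the beetle, the cricket, the fly, the mantis, the moth, the worm]
13. Warden goes to the dry ground with the lizard and the snake.  [the marsh camp: — | the dry ground: the beetle, the cricket, the fly, the lizard, the mantis, the moth, the snake, the worm]

13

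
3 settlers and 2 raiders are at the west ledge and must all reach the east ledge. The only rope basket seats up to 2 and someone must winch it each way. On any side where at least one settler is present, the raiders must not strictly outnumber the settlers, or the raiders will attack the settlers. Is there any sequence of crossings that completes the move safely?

Yes

1. 2 raiders → the east ledge.  (the west ledge: 3S 0R; the east ledge: 0S 2R)
2. 1 raider ← the west ledge.  (the west ledge: 3S 1R; the east ledge: 0S 1R)
3. 2 settlers → the east ledge.  (the west ledge: 1S 1R; the east ledge: 2S 1R)
4. 1 settler ← the west ledge.  (the west ledge: 2S 1R; the east ledge: 1S 1R)
5. 1 settler and 1 raider → the east ledge.  (the west ledge: 1S 0R; the east ledge: 2S 2R)
6. 1 raider ← the west ledge.  (the west ledge: 1S 1R; the east ledge: 2S 1R)
7. 1 settler and 1 raider → the east ledge.  (the west ledge: 0S 0R; the east ledge: 3S 2R)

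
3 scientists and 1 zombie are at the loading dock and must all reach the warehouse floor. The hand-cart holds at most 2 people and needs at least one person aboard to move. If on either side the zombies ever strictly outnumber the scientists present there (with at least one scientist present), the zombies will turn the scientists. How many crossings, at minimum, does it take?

5

Counting alone: each trip to the warehouse floor takes at most 2 across and each return brings at least 1 back, so after t trips out (and t−1 returns) at most 2t − (t−1) of the 4 are across; that first reaches 4 at t = 3, so at least 5 crossings are needed.
The plan below uses exactly 5 crossings, so it is optimal:
1. 1 scientist and 1 zombie → the warehouse floor.  (the loading dock: 2S 0Z; the warehouse floor: 1S 1Z)
2. 1 zombie ← the loading dock.  (the loading dock: 2S 1Z; the warehouse floor: 1S 0Z)
3. 1 scientist and 1 zombie → the warehouse floor.  (the loading dock: 1S 0Z; the warehouse floor: 2S 1Z)
4. 1 zombie ← the loading dock.  (the loading dock: 1S 1Z; the warehouse floor: 2S 0Z)
5. 1 scientist and 1 zombie → the warehouse floor.  (the loading dock: 0S 0Z; the warehouse floor: 3S 1Z)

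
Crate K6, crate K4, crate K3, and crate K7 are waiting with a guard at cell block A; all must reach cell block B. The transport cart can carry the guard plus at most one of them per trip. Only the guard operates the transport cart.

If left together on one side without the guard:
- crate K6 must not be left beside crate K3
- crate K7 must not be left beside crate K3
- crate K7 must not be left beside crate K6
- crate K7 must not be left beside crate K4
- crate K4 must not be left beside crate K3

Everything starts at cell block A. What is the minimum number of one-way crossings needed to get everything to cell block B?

impossible

Whatever the first load, the items left behind include a forbidden pair without the guard. No opening move is safe, so no plan exists.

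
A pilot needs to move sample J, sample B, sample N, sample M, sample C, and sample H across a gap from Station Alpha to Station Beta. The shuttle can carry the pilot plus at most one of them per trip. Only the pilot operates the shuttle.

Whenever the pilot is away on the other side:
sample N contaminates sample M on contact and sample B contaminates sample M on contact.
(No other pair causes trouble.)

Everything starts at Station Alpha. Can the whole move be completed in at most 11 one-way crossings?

No

Counting alone: the pilot can take at most 1 across per trip to Station Beta, so moving all 6 needs at least 6 loaded trips out, with a return between consecutive ones — at least 11 crossings.
The safety rule pushes this higher. Following every safe sequence of crossings, the most of the 6 that can be at Station Beta as the shuttle arrives there on crossing 11 is 5 — never all 6.
So the move cannot be finished within 11 crossings. (The shortest complete plan takes 13:)
1. Pilot goes to Station Beta with sample M.  [Station Alpha: sample B, sample C, sample H, sample J, sample N | Station Beta: sample M]
2. Pilot goes back to Station Alpha alone.  [Station Alpha: sample B, sample C, sample H, sample J, sample N | Station Beta: sample M]
3. Pilot goes to Station Beta with sample J.  [Station Alpha: sample B, sample C, sample H, sample N | Station Beta: sample J, sample M]
4. Pilot goes back to Station Alpha alone.  [Station Alpha: sample B, sample C, sample H, sample N | Station Beta: sample J, sample M]
5. Pilot goes to Station Beta with sample B.  [Station Alpha: sample C, sample H, sample N | Station Beta: sample B, sample J, sample M]
6. Pilot goes back to Station Alpha with sample M.  [Station Alpha: sample C, sample H, sample M, sample N | Station Beta: sample B, sample J]
7. Pilot goes to Station Beta with sample N.  [Station Alpha: sample C, sample H, sample M | Station Beta: sample B, sample J, sample N]
8. Pilot goes back to Station Alpha alone.  [Station Alpha: sample C, sample H, sample M | Station Beta: sample B, sample J, sample N]
9. Pilot goes to Station Beta with sample C.  [Station Alpha: sample H, sample M | Station Beta: sample B, sample C, sample J, sample N]
10. Pilot goes back to Station Alpha alone.  [Station Alpha: sample H, sample M | Station Beta: sample B, sample C, sample J, sample N]
11. Pilot goes to Station Beta with sample H.  [Station Alpha: sample M | Station Beta: sample B, sample C, sample H, sample J, sample N]
12. Pilot goes back to Station Alpha alone.  [Station Alpha: sample M | Station Beta: sample B, sample C, sample H, sample J, sample N]
13. Pilot goes to Station Beta with sample M.  [Station Alpha: — | Station Beta: sample B, sample C, sample H, sample J, sample M, sample N]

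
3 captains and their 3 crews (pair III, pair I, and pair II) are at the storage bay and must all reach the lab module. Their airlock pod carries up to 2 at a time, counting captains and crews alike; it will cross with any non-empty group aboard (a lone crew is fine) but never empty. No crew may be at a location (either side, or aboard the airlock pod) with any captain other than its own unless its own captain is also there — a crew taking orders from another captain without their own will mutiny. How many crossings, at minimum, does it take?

Counting alone: each trip to the lab module takes at most 2 across and each return brings at least 1 back, so after t trips out (and t−1 returns) at most 2t − (t−1) of the 6 are across; that first reaches 6 at t = 5, so at least 9 crossings are needed.
The safety rule pushes this higher. Following every safe sequence of crossings, the most of the 6 that can be at the lab module as the airlock pod arrives there on crossing 9 is 5 — never all 6.
So no plan with fewer than 11 crossings exists, and this one achieves 11:
1. captain III and crew III cross → the lab module.
2. captain III crosses ← the storage bay.
3. crew I and crew II cross → the lab module.
4. crew III crosses ← the storage bay.
5. captain I and captain II cross → the lab module.
6. captain I and crew I cross ← the storage bay.
7. captain I and captain III cross → the lab module.
8. crew II crosses ← the storage bay.
9. crew I and crew III cross → the lab module.
10. captain II crosses ← the storage bay.
11. captain II and crew II cross → the lab module.

11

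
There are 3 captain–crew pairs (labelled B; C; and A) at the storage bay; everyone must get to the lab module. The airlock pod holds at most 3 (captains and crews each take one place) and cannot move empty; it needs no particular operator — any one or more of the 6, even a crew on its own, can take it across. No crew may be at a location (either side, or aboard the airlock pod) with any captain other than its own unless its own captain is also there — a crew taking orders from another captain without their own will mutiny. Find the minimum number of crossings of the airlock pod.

Counting alone: each trip to the lab module takes at most 3 across and each return brings at least 1 back, so after t trips out (and t−1 returns) at most 3t − (t−1) of the 6 are across; that first reaches 6 at t = 3, so at least 5 crossings are needed.
The plan below uses exactly 5 crossings, so it is optimal:
1. captain B and crew B cross → the lab module.
2. captain B crosses ← the storage bay.
3. captain A, captain B, and captain C cross → the lab module.
4. crew B crosses ← the storage bay.
5. crew A, crew B, and crew C cross → the lab module.

5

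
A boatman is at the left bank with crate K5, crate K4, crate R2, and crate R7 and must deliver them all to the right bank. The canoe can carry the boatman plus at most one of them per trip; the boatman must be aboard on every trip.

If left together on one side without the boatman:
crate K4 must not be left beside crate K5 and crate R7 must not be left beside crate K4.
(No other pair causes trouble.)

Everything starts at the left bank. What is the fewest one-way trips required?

9

Counting alone: the boatman can take at most 1 across per trip to the right bank, so moving all 4 needs at least 4 loaded trips out, with a return between consecutive ones — at least 7 crossings.
The safety rule pushes this higher. Following every safe sequence of crossings, the most of the 4 that can be at the right bank as the canoe arrives there on crossing 7 is 3 — never all 4.
So no plan with fewer than 9 crossings exists, and this one achieves 9:
1. Boatman goes to the right bank with crate K4.  [the left bank: crate K5, crate R2, crate R7 | the right bank: crate K4]
2. Boatman goes back to the left bank alone.  [the left bank: crate K5, crate R2, crate R7 | the right bank: crate K4]
3. Boatman goes to the right bank with crate K5.  [the left bank: crate R2, crate R7 | the right bank: crate K4, crate K5]
4. Boatman goes back to the left bank with crate K4.  [the left bank: crate K4, crate R2, crate R7 | the right bank: crate K5]
5. Boatman goes to the right bank with crate R7.  [the left bank: crate K4, crate R2 | the right bank: crate K5, crate R7]
6. Boatman goes back to the left bank alone.  [the left bank: crate K4, crate R2 | the right bank: crate K5, crate R7]
7. Boatman goes to the right bank with crate R2.  [the left bank: crate K4 | the right bank: crate K5, crate R2, crate R7]
8. Boatman goes back to the left bank alone.  [the left bank: crate K4 | the right bank: crate K5, crate R2, crate R7]
9. Boatman goes to the right bank with crate K4.  [the left bank: — | the right bank: crate K4, crate K5, crate R2, crate R7]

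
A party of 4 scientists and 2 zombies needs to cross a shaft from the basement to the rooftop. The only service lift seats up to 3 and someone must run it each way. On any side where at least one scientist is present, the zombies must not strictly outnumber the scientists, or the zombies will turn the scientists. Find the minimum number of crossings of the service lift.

5

Counting alone: each trip to the rooftop takes at most 3 across and each return brings at least 1 back, so after t trips out (and t−1 returns) at most 3t − (t−1) of the 6 are across; that first reaches 6 at t = 3, so at least 5 crossings are needed.
The plan below uses exactly 5 crossings, so it is optimal:
1. 2 zombies → the rooftop.  (the basement: 4S 0Z; the rooftop: 0S 2Z)
2. 1 zombie ← the basement.  (the basement: 4S 1Z; the rooftop: 0S 1Z)
3. 2 scientists and 1 zombie → the rooftop.  (the basement: 2S 0Z; the rooftop: 2S 2Z)
4. 1 zombie ← the basement.  (the basement: 2S 1Z; the rooftop: 2S 1Z)
5. 2 scientists and 1 zombie → the rooftop.  (the basement: 0S 0Z; the rooftop: 4S 2Z)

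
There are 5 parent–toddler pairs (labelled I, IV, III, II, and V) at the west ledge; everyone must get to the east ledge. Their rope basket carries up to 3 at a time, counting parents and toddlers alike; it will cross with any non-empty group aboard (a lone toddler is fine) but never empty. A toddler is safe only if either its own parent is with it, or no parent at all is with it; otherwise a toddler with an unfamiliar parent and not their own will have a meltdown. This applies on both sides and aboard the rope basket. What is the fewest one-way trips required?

Counting alone: each trip to the east ledge takes at most 3 across and each return brings at least 1 back, so after t trips out (and t−1 returns) at most 3t − (t−1) of the 10 are across; that first reaches 10 at t = 5, so at least 9 crossings are needed.
The safety rule pushes this higher. Following every safe sequence of crossings, the most of the 10 that can be at the east ledge as the rope basket arrives there on crossing 9 is 9 — never all 10.
So no plan with fewer than 11 crossings exists, and this one achieves 11:
1. parent I and toddler I cross → the east ledge.
2. parent I crosses ← the west ledge.
3. toddler II, toddler III, and toddler IV cross → the east ledge.
4. toddler I crosses ← the west ledge.
5. parent II, parent III, and parent IV cross → the east ledge.
6. parent IV and toddler IV cross ← the west ledge.
7. parent I, parent IV, and parent V cross → the east ledge.
8. toddler III crosses ← the west ledge.
9. toddler I and toddler IV cross → the east ledge.
10. toddler I crosses ← the west ledge.
11. toddler I, toddler III, and toddler V cross → the east ledge.

11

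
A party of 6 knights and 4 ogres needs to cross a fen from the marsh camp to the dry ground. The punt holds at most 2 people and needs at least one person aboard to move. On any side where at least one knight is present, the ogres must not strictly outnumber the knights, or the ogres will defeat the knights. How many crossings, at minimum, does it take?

Counting alone: each trip to the dry ground takes at most 2 across and each return brings at least 1 back, so after t trips out (and t−1 returns) at most 2t − (t−1) of the 10 are across; that first reaches 10 at t = 9, so at least 17 crossings are needed.
The plan below uses exactly 17 crossings, so it is optimal:
1. 2 ogres → the dry ground.  (the marsh camp: 6K 2O; the dry ground: 0K 2O)
2. 1 ogre ← the marsh camp.  (the marsh camp: 6K 3O; the dry ground: 0K 1O)
3. 2 ogres → the dry ground.  (the marsh camp: 6K 1O; the dry ground: 0K 3O)
4. 1 ogre ← the marsh camp.  (the marsh camp: 6K 2O; the dry ground: 0K 2O)
5. 2 knights → the dry ground.  (the marsh camp: 4K 2O; the dry ground: 2K 2O)
6. 1 ogre ← the marsh camp.  (the marsh camp: 4K 3O; the dry ground: 2K 1O)
7. 1 knight and 1 ogre → the dry ground.  (the marsh camp: 3K 2O; the dry ground: 3K 2O)
8. 1 ogre ← the marsh camp.  (the marsh camp: 3K 3O; the dry ground: 3K 1O)
9. 2 ogres → the dry ground.  (the marsh camp: 3K 1O; the dry ground: 3K 3O)
10. 1 ogre ← the marsh camp.  (the marsh camp: 3K 2O; the dry ground: 3K 2O)
11. 1 knight and 1 ogre → the dry ground.  (the marsh camp: 2K 1O; the dry ground: 4K 3O)
12. 1 ogre ← the marsh camp.  (the marsh camp: 2K 2O; the dry ground: 4K 2O)
13. 2 ogres → the dry ground.  (the marsh camp: 2K 0O; the dry ground: 4K 4O)
14. 1 ogre ← the marsh camp.  (the marsh camp: 2K 1O; the dry ground: 4K 3O)
15. 1 knight and 1 ogre → the dry ground.  (the marsh camp: 1K 0O; the dry ground: 5K 4O)
16. 1 ogre ← the marsh camp.  (the marsh camp: 1K 1O; the dry ground: 5K 3O)
17. 1 knight and 1 ogre → the dry ground.  (the marsh camp: 0K 0O; the dry ground: 6K 4O)

17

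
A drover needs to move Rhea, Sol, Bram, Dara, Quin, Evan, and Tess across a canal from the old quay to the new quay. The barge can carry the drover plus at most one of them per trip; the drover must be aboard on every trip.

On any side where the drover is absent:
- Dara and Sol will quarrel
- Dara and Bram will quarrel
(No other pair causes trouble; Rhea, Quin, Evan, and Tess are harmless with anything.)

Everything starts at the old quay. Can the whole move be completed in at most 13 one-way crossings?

No

Counting alone: the drover can take at most 1 across per trip to the new quay, so moving all 7 needs at least 7 loaded trips out, with a return between consecutive ones — at least 13 crossings.
The safety rule pushes this higher. Following every safe sequence of crossings, the most of the 7 that can be at the new quay as the barge arrives there on crossing 13 is 6 — never all 7.
So the move cannot be finished within 13 crossings. (The shortest complete plan takes 15:)
1. Drover goes to the new quay with Dara.  [the old quay: Bram, Evan, Quin, Rhea, Sol, Tess | the new quay: Dara]
2. Drover goes back to the old quay alone.  [the old quay: Bram, Evan, Quin, Rhea, Sol, Tess | the new quay: Dara]
3. Drover goes to the new quay with Rhea.  [the old quay: Bram, Evan, Quin, Sol, Tess | the new quay: Dara, Rhea]
4. Drover goes back to the old quay alone.  [the old quay: Bram, Evan, Quin, Sol, Tess | the new quay: Dara, Rhea]
5. Drover goes to the new quay with Sol.  [the old quay: Bram, Evan, Quin, Tess | the new quay: Dara, Rhea, Sol]
6. Drover goes back to the old quay with Dara.  [the old quay: Bram, Dara, Evan, Quin, Tess | the new quay: Rhea, Sol]
7. Drover goes to the new quay with Bram.  [the old quay: Dara, Evan, Quin, Tess | the new quay: Bram, Rhea, Sol]
8. Drover goes back to the old quay alone.  [the old quay: Dara, Evan, Quin, Tess | the new quay: Bram, Rhea, Sol]
9. Drover goes to the new quay with Quin.  [the old quay: Dara, Evan, Tess | the new quay: Bram, Quin, Rhea, Sol]
10. Drover goes back to the old quay alone.  [the old quay: Dara, Evan, Tess | the new quay: Bram, Quin, Rhea, Sol]
11. Drover goes to the new quay with Evan.  [the old quay: Dara, Tess | the new quay: Bram, Evan, Quin, Rhea, Sol]
12. Drover goes back to the old quay alone.  [the old quay: Dara, Tess | the new quay: Bram, Evan, Quin, Rhea, Sol]
13. Drover goes to the new quay with Tess.  [the old quay: Dara | the new quay: Bram, Evan, Quin, Rhea, Sol, Tess]
14. Drover goes back to the old quay alone.  [the old quay: Dara | the new quay: Bram, Evan, Quin, Rhea, Sol, Tess]
15. Drover goes to the new quay with Dara.  [the old quay: — | the new quay: Bram, Dara, Evan, Quin, Rhea, Sol, Tess]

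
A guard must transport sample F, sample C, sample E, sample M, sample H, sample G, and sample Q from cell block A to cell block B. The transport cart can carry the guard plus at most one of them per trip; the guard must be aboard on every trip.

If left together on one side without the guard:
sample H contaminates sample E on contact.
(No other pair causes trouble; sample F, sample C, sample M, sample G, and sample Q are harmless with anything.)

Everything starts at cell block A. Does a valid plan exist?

1. Guard goes to cell block B with sample E.  [cell block A: sample C, sample F, sample G, sample H, sample M, sample Q | cell block B: sample E]
2. Guard goes back to cell block A alone.  [cell block A: sample C, sample F, sample G, sample H, sample M, sample Q | cell block B: sample E]
3. Guard goes to cell block B with sample F.  [cell block A: sample C, sample G, sample H, sample M, sample Q | cell block B: sample E, sample F]
4. Guard goes back to cell block A alone.  [cell block A: sample C, sample G, sample H, sample M, sample Q | cell block B: sample E, sample F]
5. Guard goes to cell block B with sample C.  [cell block A: sample G, sample H, sample M, sample Q | cell block B: sample C, sample E, sample F]
6. Guard goes back to cell block A alone.  [cell block A: sample G, sample H, sample M, sample Q | cell block B: sample C, sample E, sample F]
7. Guard goes to cell block B with sample M.  [cell block A: sample G, sample H, sample Q | cell block B: sample C, sample E, sample F, sample M]
8. Guard goes back to cell block A alone.  [cell block A: sample G, sample H, sample Q | cell block B: sample C, sample E, sample F, sample M]
9. Guard goes to cell block B with sample G.  [cell block A: sample H, sample Q | cell block B: sample C, sample E, sample F, sample G, sample M]
10. Guard goes back to cell block A alone.  [cell block A: sample H, sample Q | cell block B: sample C, sample E, sample F, sample G, sample M]
11. Guard goes to cell block B with sample Q.  [cell block A: sample H | cell block B: sample C, sample E, sample F, sample G, sample M, sample Q]
12. Guard goes back to cell block A alone.  [cell block A: sample H | cell block B: sample C, sample E, sample F, sample G, sample M, sample Q]
13. Guard goes to cell block B with sample H.  [cell block A: — | cell block B: sample C, sample E, sample F, sample G, sample H, sample M, sample Q]

Yes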